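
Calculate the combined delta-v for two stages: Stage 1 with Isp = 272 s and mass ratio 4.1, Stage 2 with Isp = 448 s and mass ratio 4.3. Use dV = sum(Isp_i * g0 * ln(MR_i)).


dV1 = 272 * 9.81 * ln(4.1) = 3765.0 m/s
dV2 = 448 * 9.81 * ln(4.3) = 6410.4 m/s
Total dV = 3765.0 + 6410.4 = 10175.4 m/s ~ 10175 m/s

10175 m/s


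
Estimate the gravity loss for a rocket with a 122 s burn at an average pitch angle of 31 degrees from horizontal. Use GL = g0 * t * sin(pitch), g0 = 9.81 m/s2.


GL = 9.81 * 122 * sin(31 deg) = 616 m/s

616 m/s


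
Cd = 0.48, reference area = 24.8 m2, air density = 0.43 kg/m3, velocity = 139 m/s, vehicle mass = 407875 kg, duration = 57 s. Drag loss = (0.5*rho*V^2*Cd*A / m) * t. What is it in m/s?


D = 0.5 * 0.43 * 139^2 * 0.48 * 24.8 = 49449.39 N
a = 49449.39 / 407875 = 0.1212 m/s2
dV = 0.1212 * 57 = 6.9 m/s

6.9 m/s


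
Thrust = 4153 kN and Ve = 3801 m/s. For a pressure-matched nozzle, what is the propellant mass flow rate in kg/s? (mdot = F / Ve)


mdot = F / Ve = 4153000 / 3801 = 1092.6 kg/s

1092.6 kg/s


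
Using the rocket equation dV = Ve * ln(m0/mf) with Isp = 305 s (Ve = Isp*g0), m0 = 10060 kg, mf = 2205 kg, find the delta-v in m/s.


Ve = 305 * 9.81 = 2992.05 m/s
dV = 2992.05 * ln(10060/2205) = 4541 m/s

4541 m/s


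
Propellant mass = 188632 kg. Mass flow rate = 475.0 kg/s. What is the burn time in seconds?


tb = 188632 / 475.0 = 397.1 s

397.1 s


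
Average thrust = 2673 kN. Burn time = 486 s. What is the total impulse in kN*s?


It = 2673 * 486 = 1299078 kN*s

1299078 kN*s


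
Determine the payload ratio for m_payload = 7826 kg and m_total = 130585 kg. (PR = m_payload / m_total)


PR = 7826 / 130585 = 0.0599

0.0599


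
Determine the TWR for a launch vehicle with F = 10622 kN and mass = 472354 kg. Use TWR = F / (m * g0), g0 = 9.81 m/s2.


TWR = 10622000 / (472354 * 9.81) = 2.29

2.29


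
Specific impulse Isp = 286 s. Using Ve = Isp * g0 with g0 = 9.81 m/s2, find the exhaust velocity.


Ve = Isp * g0 = 286 * 9.81 = 2805.7 m/s

2805.7 m/s


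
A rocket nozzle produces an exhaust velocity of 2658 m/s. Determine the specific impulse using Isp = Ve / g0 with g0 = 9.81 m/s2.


Isp = Ve / g0 = 2658 / 9.81 = 270.9 s

270.9 s


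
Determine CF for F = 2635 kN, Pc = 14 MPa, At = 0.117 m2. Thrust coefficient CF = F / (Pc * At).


CF = 2635000 / (14e6 * 0.117) = 1.61

1.61


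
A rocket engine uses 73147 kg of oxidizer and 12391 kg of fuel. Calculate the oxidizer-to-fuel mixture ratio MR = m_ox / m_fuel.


MR = 73147 / 12391 = 5.9

5.9


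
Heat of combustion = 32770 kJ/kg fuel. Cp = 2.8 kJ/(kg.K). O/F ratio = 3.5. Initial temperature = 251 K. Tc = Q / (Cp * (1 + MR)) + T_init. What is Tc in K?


Tc = 32770 / (2.8 * (1 + 3.5)) + 251 = 2852 K

2852 K


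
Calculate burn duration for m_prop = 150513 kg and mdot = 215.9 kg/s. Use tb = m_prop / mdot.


tb = 150513 / 215.9 = 697.1 s

697.1 s


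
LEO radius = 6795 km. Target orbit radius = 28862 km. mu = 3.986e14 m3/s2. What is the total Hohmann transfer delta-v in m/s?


V1 = sqrt(mu/r1) = 7659.03 m/s
dV1 = V1*(sqrt(2*r2/(r1+r2)) - 1) = 2085.92 m/s
V2 = sqrt(mu/r2) = 3716.25 m/s
dV2 = V2*(1 - sqrt(2*r1/(r1+r2))) = 1421.99 m/s
Total dV = 3508 m/s

3508 m/s


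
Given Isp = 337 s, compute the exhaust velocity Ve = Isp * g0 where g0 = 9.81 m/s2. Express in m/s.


Ve = Isp * g0 = 337 * 9.81 = 3306.0 m/s

3306.0 m/s


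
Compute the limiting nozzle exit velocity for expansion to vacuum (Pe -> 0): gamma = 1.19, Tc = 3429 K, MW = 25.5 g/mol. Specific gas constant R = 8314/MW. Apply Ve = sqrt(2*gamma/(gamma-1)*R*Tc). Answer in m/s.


R = 8314 / 25.5 = 326.04 J/(kg.K)
Ve = sqrt(2 * 1.19 / (1.19 - 1) * 326.04 * 3429) = 3742 m/s

3742 m/s


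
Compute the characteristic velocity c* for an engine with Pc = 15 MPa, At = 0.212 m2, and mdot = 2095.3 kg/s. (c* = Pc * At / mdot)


c* = 15e6 * 0.212 / 2095.3 = 1518 m/s

1518 m/s


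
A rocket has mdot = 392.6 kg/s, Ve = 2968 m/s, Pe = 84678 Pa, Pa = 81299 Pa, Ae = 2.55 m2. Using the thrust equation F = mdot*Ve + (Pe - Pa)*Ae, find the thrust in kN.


F = 392.6 * 2968 + (84678 - 81299) * 2.55 = 1.1739e+06 N = 1173.9 kN

1173.9 kN


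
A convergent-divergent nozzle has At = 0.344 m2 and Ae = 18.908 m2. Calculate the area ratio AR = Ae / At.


AR = 18.908 / 0.344 = 55.0

55.0


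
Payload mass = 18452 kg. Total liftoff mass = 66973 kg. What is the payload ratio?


PR = 18452 / 66973 = 0.2755

0.2755


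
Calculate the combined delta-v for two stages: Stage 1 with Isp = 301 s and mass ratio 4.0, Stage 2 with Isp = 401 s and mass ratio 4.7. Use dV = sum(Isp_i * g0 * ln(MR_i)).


dV1 = 301 * 9.81 * ln(4.0) = 4093.5 m/s
dV2 = 401 * 9.81 * ln(4.7) = 6087.8 m/s
Total dV = 4093.5 + 6087.8 = 10181.3 m/s ~ 10181 m/s

10181 m/s


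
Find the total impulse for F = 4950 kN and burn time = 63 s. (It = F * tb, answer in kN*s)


It = 4950 * 63 = 311850 kN*s

311850 kN*s


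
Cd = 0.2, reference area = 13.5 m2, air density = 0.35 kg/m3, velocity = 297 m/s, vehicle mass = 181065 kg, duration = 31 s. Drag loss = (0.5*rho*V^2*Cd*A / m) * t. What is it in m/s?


D = 0.5 * 0.35 * 297^2 * 0.2 * 13.5 = 41678.75 N
a = 41678.75 / 181065 = 0.2302 m/s2
dV = 0.2302 * 31 = 7.1 m/s

7.1 m/s


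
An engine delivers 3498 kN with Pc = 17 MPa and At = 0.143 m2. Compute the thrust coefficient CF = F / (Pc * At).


CF = 3498000 / (17e6 * 0.143) = 1.44

1.44


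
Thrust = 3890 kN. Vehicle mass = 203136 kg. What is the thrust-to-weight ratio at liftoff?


TWR = 3890000 / (203136 * 9.81) = 1.95

1.95


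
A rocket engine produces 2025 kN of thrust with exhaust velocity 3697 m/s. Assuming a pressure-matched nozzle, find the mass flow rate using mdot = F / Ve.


mdot = F / Ve = 2025000 / 3697 = 547.7 kg/s

547.7 kg/s


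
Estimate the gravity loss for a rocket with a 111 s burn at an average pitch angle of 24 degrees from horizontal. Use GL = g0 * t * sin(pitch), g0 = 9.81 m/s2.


GL = 9.81 * 111 * sin(24 deg) = 443 m/s

443 m/s


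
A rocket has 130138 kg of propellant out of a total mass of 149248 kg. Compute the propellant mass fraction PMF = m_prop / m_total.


PMF = 130138 / 149248 = 0.872

0.872


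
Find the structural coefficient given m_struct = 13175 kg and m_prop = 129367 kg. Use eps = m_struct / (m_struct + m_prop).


eps = 13175 / (13175 + 129367) = 0.0924

0.0924


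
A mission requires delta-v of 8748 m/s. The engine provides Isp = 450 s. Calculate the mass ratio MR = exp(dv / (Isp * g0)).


Ve = 450 * 9.81 = 4414.5 m/s
MR = exp(8748 / 4414.5) = 7.255

7.255


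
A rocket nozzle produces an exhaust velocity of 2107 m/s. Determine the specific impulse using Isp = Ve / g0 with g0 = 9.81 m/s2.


Isp = Ve / g0 = 2107 / 9.81 = 214.8 s

214.8 s


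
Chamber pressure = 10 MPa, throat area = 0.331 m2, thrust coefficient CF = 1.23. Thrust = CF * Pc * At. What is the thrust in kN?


F = 1.23 * 10e6 * 0.331 = 4.0713e+06 N = 4071.3 kN

4071.3 kN


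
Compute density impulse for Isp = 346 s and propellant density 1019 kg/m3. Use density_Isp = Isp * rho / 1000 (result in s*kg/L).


rho*Isp = 346 * 1019 / 1000 = 353 s*kg/L

353 s*kg/L


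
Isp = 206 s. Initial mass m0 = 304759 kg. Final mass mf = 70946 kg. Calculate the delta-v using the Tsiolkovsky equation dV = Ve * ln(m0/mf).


Ve = 206 * 9.81 = 2020.86 m/s
dV = 2020.86 * ln(304759/70946) = 2946 m/s

2946 m/s


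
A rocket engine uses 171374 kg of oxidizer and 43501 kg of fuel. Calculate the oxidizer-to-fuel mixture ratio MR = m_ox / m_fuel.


MR = 171374 / 43501 = 3.94

3.94


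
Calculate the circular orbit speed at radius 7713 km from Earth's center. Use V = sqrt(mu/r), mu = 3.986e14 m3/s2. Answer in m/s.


V = sqrt(3.986e14 / 7713000) = 7189 m/s

7189 m/s


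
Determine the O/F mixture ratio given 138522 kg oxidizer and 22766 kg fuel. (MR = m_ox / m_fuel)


MR = 138522 / 22766 = 6.08

6.08


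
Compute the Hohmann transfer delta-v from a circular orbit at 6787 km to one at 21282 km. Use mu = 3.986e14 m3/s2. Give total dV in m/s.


V1 = sqrt(mu/r1) = 7663.55 m/s
dV1 = V1*(sqrt(2*r2/(r1+r2)) - 1) = 1773.53 m/s
V2 = sqrt(mu/r2) = 4327.75 m/s
dV2 = V2*(1 - sqrt(2*r1/(r1+r2))) = 1318.19 m/s
Total dV = 3092 m/s

3092 m/s


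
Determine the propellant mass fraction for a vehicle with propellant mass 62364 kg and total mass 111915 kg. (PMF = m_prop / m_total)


PMF = 62364 / 111915 = 0.557

0.557


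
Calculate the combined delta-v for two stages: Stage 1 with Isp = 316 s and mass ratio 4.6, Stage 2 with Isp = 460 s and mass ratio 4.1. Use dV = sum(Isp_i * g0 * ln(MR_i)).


dV1 = 316 * 9.81 * ln(4.6) = 4730.7 m/s
dV2 = 460 * 9.81 * ln(4.1) = 6367.2 m/s
Total dV = 4730.7 + 6367.2 = 11097.9 m/s ~ 11098 m/s

11098 m/s


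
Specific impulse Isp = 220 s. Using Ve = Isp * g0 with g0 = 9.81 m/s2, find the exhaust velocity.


Ve = Isp * g0 = 220 * 9.81 = 2158.2 m/s

2158.2 m/s


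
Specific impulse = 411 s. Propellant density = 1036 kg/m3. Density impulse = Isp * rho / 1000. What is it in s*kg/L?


rho*Isp = 411 * 1036 / 1000 = 426 s*kg/L

426 s*kg/L


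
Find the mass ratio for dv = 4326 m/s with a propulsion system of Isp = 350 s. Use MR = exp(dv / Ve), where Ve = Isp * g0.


Ve = 350 * 9.81 = 3433.5 m/s
MR = exp(4326 / 3433.5) = 3.525

3.525


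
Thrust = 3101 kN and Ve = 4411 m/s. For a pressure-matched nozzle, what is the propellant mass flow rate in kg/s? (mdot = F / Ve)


mdot = F / Ve = 3101000 / 4411 = 703.0 kg/s

703.0 kg/s


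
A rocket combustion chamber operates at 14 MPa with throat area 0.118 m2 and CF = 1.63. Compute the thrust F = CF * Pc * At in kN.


F = 1.63 * 14e6 * 0.118 = 2.6928e+06 N = 2692.8 kN

2692.8 kN


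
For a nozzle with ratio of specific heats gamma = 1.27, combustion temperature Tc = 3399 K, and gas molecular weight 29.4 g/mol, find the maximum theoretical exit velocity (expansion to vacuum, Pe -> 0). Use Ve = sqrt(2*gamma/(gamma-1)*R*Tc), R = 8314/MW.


R = 8314 / 29.4 = 282.79 J/(kg.K)
Ve = sqrt(2 * 1.27 / (1.27 - 1) * 282.79 * 3399) = 3007 m/s

3007 m/s


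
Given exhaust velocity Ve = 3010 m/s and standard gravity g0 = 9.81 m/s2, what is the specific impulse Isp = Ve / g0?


Isp = Ve / g0 = 3010 / 9.81 = 306.8 s

306.8 s


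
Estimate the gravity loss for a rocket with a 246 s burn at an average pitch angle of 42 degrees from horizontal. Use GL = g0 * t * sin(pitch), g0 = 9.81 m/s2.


GL = 9.81 * 246 * sin(42 deg) = 1615 m/s

1615 m/s


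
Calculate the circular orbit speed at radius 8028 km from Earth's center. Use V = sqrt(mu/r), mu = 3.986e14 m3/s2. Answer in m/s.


V = sqrt(3.986e14 / 8028000) = 7046 m/s

7046 m/s


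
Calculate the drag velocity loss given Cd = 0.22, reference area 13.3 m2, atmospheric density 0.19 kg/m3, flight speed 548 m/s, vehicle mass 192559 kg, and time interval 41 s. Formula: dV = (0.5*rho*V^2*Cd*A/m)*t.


D = 0.5 * 0.19 * 548^2 * 0.22 * 13.3 = 83475.5 N
a = 83475.5 / 192559 = 0.4335 m/s2
dV = 0.4335 * 41 = 17.8 m/s

17.8 m/s


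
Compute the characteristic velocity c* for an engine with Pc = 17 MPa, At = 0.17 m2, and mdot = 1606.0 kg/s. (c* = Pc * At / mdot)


c* = 17e6 * 0.17 / 1606.0 = 1800 m/s

1800 m/s


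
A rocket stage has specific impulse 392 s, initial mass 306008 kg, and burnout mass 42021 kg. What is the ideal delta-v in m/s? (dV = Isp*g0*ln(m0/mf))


Ve = 392 * 9.81 = 3845.52 m/s
dV = 3845.52 * ln(306008/42021) = 7635 m/s

7635 m/s


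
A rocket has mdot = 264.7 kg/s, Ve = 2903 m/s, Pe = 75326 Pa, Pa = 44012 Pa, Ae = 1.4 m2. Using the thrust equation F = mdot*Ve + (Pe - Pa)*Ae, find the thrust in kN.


F = 264.7 * 2903 + (75326 - 44012) * 1.4 = 812264.0 N = 812.3 kN

812.3 kN


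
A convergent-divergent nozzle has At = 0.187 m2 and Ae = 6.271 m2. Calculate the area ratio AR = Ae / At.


AR = 6.271 / 0.187 = 33.5

33.5


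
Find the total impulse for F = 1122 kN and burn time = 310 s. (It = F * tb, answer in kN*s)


It = 1122 * 310 = 347820 kN*s

347820 kN*s


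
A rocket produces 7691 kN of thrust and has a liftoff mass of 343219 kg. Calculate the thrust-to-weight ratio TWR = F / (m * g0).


TWR = 7691000 / (343219 * 9.81) = 2.28

2.28


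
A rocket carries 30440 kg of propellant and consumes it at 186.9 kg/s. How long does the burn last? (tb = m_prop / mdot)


tb = 30440 / 186.9 = 162.9 s

162.9 s


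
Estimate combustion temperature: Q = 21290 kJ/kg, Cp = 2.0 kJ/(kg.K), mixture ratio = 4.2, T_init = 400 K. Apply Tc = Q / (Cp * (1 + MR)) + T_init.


Tc = 21290 / (2.0 * (1 + 4.2)) + 400 = 2447 K

2447 K


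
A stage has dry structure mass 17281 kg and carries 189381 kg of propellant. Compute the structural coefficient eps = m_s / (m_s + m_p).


eps = 17281 / (17281 + 189381) = 0.0836

0.0836


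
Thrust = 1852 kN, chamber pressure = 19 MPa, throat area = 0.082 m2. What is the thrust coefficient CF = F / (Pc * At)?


CF = 1852000 / (19e6 * 0.082) = 1.19

1.19


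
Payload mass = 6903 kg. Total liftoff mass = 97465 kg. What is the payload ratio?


PR = 6903 / 97465 = 0.0708

0.0708


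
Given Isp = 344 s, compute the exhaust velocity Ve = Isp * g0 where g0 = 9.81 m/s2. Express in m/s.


Ve = Isp * g0 = 344 * 9.81 = 3374.6 m/s

3374.6 m/s


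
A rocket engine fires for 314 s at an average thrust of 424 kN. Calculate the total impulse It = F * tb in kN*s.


It = 424 * 314 = 133136 kN*s

133136 kN*s


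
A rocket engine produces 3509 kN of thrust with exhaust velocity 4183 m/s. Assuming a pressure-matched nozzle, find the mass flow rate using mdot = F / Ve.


mdot = F / Ve = 3509000 / 4183 = 838.9 kg/s

838.9 kg/s


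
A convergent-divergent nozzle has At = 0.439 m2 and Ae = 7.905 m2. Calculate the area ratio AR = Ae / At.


AR = 7.905 / 0.439 = 18.0

18.0


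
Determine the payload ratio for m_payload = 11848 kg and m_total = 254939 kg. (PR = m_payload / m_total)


PR = 11848 / 254939 = 0.0465

0.0465


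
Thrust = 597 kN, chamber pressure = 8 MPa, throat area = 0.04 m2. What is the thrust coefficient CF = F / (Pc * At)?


CF = 597000 / (8e6 * 0.04) = 1.87

1.87


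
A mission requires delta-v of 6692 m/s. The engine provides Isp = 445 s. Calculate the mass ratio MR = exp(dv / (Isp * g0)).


Ve = 445 * 9.81 = 4365.45 m/s
MR = exp(6692 / 4365.45) = 4.632

4.632


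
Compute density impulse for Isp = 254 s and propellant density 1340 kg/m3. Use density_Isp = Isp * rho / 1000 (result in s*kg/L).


rho*Isp = 254 * 1340 / 1000 = 340 s*kg/L

340 s*kg/L


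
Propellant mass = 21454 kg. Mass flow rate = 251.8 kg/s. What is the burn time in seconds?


tb = 21454 / 251.8 = 85.2 s

85.2 s


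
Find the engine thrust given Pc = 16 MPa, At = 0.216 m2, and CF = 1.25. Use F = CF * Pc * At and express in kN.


F = 1.25 * 16e6 * 0.216 = 4.3200e+06 N = 4320.0 kN

4320.0 kN


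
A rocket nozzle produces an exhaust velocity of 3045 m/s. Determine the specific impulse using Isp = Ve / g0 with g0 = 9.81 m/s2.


Isp = Ve / g0 = 3045 / 9.81 = 310.4 s

310.4 s


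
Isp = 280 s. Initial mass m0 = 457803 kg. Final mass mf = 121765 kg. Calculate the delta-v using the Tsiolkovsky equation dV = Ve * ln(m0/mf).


Ve = 280 * 9.81 = 2746.8 m/s
dV = 2746.8 * ln(457803/121765) = 3638 m/s

3638 m/s


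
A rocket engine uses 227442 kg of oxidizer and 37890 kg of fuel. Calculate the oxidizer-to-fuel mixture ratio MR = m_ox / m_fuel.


MR = 227442 / 37890 = 6.0

6.0


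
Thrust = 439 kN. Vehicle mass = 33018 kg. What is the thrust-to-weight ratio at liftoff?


TWR = 439000 / (33018 * 9.81) = 1.36

1.36


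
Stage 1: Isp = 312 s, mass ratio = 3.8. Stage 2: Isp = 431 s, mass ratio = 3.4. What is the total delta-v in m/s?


dV1 = 312 * 9.81 * ln(3.8) = 4086.1 m/s
dV2 = 431 * 9.81 * ln(3.4) = 5174.3 m/s
Total dV = 4086.1 + 5174.3 = 9260.4 m/s ~ 9260 m/s

9260 m/s


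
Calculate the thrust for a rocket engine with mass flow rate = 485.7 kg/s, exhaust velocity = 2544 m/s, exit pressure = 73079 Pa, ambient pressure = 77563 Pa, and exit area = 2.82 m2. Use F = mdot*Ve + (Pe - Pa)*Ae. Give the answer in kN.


F = 485.7 * 2544 + (73079 - 77563) * 2.82 = 1.2230e+06 N = 1223.0 kN

1223.0 kN


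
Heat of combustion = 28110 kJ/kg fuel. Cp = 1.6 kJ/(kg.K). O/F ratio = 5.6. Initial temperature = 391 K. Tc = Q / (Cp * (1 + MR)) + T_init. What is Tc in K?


Tc = 28110 / (1.6 * (1 + 5.6)) + 391 = 3053 K

3053 K


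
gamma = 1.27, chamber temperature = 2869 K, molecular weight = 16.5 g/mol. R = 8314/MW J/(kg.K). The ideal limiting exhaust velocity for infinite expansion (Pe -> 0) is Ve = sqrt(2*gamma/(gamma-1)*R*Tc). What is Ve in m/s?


R = 8314 / 16.5 = 503.88 J/(kg.K)
Ve = sqrt(2 * 1.27 / (1.27 - 1) * 503.88 * 2869) = 3688 m/s

3688 m/s


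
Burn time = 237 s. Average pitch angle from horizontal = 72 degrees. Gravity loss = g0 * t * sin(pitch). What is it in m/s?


GL = 9.81 * 237 * sin(72 deg) = 2211 m/s

2211 m/s


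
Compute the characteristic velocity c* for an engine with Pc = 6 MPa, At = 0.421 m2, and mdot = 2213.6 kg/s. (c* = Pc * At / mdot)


c* = 6e6 * 0.421 / 2213.6 = 1141 m/s

1141 m/s


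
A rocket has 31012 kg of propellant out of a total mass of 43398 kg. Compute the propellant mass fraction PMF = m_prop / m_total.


PMF = 31012 / 43398 = 0.715

0.715


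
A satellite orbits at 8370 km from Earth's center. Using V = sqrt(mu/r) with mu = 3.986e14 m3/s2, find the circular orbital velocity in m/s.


V = sqrt(3.986e14 / 8370000) = 6901 m/s

6901 m/s


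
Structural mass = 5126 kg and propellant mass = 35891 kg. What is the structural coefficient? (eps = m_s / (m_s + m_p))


eps = 5126 / (5126 + 35891) = 0.125

0.125


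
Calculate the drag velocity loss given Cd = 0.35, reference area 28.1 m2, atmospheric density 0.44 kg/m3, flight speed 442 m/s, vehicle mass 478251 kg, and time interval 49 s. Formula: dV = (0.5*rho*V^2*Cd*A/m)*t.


D = 0.5 * 0.44 * 442^2 * 0.35 * 28.1 = 422709.09 N
a = 422709.09 / 478251 = 0.8839 m/s2
dV = 0.8839 * 49 = 43.3 m/s

43.3 m/s


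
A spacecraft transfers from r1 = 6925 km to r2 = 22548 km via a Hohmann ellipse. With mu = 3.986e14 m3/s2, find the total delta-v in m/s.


V1 = sqrt(mu/r1) = 7586.8 m/s
dV1 = V1*(sqrt(2*r2/(r1+r2)) - 1) = 1797.79 m/s
V2 = sqrt(mu/r2) = 4204.5 m/s
dV2 = V2*(1 - sqrt(2*r1/(r1+r2))) = 1322.28 m/s
Total dV = 3120 m/s

3120 m/s


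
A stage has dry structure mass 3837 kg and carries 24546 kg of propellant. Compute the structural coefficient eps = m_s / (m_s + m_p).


eps = 3837 / (3837 + 24546) = 0.1352

0.1352


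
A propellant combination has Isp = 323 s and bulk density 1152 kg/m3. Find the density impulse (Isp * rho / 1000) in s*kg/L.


rho*Isp = 323 * 1152 / 1000 = 372 s*kg/L

372 s*kg/L


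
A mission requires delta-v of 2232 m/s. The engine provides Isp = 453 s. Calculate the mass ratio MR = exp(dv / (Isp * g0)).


Ve = 453 * 9.81 = 4443.93 m/s
MR = exp(2232 / 4443.93) = 1.652

1.652


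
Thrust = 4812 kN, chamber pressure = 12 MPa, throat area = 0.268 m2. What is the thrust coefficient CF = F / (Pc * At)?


CF = 4812000 / (12e6 * 0.268) = 1.5

1.5


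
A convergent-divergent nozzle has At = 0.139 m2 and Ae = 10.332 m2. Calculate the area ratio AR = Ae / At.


AR = 10.332 / 0.139 = 74.3

74.3


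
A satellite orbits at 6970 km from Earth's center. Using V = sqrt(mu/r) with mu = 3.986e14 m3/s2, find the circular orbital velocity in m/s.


V = sqrt(3.986e14 / 6970000) = 7562 m/s

7562 m/s


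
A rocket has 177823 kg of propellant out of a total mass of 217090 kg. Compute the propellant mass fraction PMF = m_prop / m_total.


PMF = 177823 / 217090 = 0.819

0.819


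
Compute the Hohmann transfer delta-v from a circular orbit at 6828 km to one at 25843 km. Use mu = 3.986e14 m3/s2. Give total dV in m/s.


V1 = sqrt(mu/r1) = 7640.5 m/s
dV1 = V1*(sqrt(2*r2/(r1+r2)) - 1) = 1969.58 m/s
V2 = sqrt(mu/r2) = 3927.33 m/s
dV2 = V2*(1 - sqrt(2*r1/(r1+r2))) = 1388.24 m/s
Total dV = 3358 m/s

3358 m/s


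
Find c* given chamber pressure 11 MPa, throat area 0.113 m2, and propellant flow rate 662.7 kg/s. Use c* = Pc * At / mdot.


c* = 11e6 * 0.113 / 662.7 = 1876 m/s

1876 m/s


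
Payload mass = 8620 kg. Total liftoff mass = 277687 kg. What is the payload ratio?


PR = 8620 / 277687 = 0.031

0.031


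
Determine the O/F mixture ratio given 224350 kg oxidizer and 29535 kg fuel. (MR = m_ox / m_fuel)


MR = 224350 / 29535 = 7.6

7.6


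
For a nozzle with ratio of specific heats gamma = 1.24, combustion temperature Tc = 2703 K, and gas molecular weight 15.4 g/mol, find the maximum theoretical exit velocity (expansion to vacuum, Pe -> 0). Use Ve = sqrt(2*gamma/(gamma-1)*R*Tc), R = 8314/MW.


R = 8314 / 15.4 = 539.87 J/(kg.K)
Ve = sqrt(2 * 1.24 / (1.24 - 1) * 539.87 * 2703) = 3883 m/s

3883 m/s


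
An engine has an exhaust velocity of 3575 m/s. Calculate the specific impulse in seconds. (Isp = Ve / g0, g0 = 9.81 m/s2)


Isp = Ve / g0 = 3575 / 9.81 = 364.4 s

364.4 s


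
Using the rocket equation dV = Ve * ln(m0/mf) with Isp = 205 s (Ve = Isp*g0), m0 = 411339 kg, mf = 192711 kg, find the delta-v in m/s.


Ve = 205 * 9.81 = 2011.05 m/s
dV = 2011.05 * ln(411339/192711) = 1525 m/s

1525 m/s


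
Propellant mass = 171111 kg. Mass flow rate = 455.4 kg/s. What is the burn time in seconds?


tb = 171111 / 455.4 = 375.7 s

375.7 s


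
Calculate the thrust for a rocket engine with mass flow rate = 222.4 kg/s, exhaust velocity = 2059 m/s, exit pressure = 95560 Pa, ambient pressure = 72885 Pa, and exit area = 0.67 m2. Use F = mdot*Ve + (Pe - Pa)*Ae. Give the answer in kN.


F = 222.4 * 2059 + (95560 - 72885) * 0.67 = 473114.0 N = 473.1 kN

473.1 kN


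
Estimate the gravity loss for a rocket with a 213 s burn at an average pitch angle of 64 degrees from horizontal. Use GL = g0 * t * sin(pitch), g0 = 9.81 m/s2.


GL = 9.81 * 213 * sin(64 deg) = 1878 m/s

1878 m/s


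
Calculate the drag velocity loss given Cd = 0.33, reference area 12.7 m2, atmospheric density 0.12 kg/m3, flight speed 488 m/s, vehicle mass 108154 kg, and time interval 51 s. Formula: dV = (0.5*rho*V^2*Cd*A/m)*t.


D = 0.5 * 0.12 * 488^2 * 0.33 * 12.7 = 59883.69 N
a = 59883.69 / 108154 = 0.5537 m/s2
dV = 0.5537 * 51 = 28.2 m/s

28.2 m/s


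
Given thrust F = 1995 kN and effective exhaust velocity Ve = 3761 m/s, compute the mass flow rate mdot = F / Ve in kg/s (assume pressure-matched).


mdot = F / Ve = 1995000 / 3761 = 530.4 kg/s

530.4 kg/s


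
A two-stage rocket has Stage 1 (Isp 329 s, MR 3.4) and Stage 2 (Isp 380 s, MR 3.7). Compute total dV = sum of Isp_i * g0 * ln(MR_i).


dV1 = 329 * 9.81 * ln(3.4) = 3949.7 m/s
dV2 = 380 * 9.81 * ln(3.7) = 4877.2 m/s
Total dV = 3949.7 + 4877.2 = 8826.9 m/s ~ 8827 m/s

8827 m/s


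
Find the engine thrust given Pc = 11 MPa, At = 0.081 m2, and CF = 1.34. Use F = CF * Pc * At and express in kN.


F = 1.34 * 11e6 * 0.081 = 1.1939e+06 N = 1193.9 kN

1193.9 kN


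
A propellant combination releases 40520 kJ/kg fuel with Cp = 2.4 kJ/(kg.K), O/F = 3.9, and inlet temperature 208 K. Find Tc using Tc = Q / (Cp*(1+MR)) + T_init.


Tc = 40520 / (2.4 * (1 + 3.9)) + 208 = 3654 K

3654 K


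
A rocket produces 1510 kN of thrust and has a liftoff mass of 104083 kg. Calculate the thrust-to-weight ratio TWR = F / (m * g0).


TWR = 1510000 / (104083 * 9.81) = 1.48

1.48


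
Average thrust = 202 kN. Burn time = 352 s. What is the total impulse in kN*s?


It = 202 * 352 = 71104 kN*s

71104 kN*s


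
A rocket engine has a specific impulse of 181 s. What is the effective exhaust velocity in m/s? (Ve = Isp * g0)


Ve = Isp * g0 = 181 * 9.81 = 1775.6 m/s

1775.6 m/s


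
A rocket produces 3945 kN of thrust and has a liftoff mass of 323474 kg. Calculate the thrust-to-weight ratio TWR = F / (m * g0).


TWR = 3945000 / (323474 * 9.81) = 1.24

1.24


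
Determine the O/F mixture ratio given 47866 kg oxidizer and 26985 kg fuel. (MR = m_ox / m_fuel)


MR = 47866 / 26985 = 1.77

1.77


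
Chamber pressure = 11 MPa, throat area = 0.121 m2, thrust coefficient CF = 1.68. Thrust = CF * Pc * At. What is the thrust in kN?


F = 1.68 * 11e6 * 0.121 = 2.2361e+06 N = 2236.1 kN

2236.1 kN


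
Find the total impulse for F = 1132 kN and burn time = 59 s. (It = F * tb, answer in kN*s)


It = 1132 * 59 = 66788 kN*s

66788 kN*s


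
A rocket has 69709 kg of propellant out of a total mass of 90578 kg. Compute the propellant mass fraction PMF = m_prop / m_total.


PMF = 69709 / 90578 = 0.77

0.77


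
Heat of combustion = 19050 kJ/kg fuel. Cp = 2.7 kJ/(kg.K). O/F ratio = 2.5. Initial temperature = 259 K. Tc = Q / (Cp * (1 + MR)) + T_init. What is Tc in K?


Tc = 19050 / (2.7 * (1 + 2.5)) + 259 = 2275 K

2275 K


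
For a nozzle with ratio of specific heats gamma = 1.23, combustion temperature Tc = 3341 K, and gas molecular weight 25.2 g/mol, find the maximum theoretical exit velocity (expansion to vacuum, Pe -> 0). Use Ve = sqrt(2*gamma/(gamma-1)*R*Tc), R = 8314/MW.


R = 8314 / 25.2 = 329.92 J/(kg.K)
Ve = sqrt(2 * 1.23 / (1.23 - 1) * 329.92 * 3341) = 3434 m/s

3434 m/s


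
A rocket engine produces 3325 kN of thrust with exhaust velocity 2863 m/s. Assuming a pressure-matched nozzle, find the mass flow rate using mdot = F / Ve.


mdot = F / Ve = 3325000 / 2863 = 1161.4 kg/s

1161.4 kg/s


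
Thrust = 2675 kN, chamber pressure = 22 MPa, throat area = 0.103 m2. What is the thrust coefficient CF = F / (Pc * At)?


CF = 2675000 / (22e6 * 0.103) = 1.18

1.18


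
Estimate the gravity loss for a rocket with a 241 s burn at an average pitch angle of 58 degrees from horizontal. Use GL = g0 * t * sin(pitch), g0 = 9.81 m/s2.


GL = 9.81 * 241 * sin(58 deg) = 2005 m/s

2005 m/s


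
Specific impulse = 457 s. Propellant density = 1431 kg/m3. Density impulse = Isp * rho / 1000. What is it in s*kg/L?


rho*Isp = 457 * 1431 / 1000 = 654 s*kg/L

654 s*kg/L


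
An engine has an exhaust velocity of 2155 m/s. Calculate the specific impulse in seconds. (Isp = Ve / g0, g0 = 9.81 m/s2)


Isp = Ve / g0 = 2155 / 9.81 = 219.7 s

219.7 s


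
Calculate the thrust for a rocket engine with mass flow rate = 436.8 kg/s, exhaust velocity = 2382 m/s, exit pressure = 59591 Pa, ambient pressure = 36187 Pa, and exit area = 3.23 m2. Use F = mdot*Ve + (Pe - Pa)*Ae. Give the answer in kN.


F = 436.8 * 2382 + (59591 - 36187) * 3.23 = 1.1161e+06 N = 1116.1 kN

1116.1 kN


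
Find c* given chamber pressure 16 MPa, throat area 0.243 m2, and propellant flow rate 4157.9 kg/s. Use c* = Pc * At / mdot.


c* = 16e6 * 0.243 / 4157.9 = 935 m/s

935 m/s


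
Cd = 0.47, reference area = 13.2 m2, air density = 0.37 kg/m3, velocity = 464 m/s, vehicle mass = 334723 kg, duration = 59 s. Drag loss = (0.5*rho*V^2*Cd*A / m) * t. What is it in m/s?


D = 0.5 * 0.37 * 464^2 * 0.47 * 13.2 = 247103.83 N
a = 247103.83 / 334723 = 0.7382 m/s2
dV = 0.7382 * 59 = 43.6 m/s

43.6 m/s


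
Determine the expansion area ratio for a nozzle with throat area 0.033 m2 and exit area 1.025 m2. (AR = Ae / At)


AR = 1.025 / 0.033 = 31.1

31.1


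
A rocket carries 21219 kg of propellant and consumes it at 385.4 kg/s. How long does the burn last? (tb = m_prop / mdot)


tb = 21219 / 385.4 = 55.1 s

55.1 s


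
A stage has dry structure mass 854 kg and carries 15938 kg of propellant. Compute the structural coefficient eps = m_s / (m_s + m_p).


eps = 854 / (854 + 15938) = 0.0509

0.0509


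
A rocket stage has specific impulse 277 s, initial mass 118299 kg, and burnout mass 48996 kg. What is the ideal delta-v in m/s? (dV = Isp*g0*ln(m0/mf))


Ve = 277 * 9.81 = 2717.37 m/s
dV = 2717.37 * ln(118299/48996) = 2395 m/s

2395 m/s


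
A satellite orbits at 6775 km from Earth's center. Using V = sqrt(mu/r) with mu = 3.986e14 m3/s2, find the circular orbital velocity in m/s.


V = sqrt(3.986e14 / 6775000) = 7670 m/s

7670 m/s


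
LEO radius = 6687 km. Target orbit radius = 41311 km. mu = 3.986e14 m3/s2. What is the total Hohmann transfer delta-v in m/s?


V1 = sqrt(mu/r1) = 7720.63 m/s
dV1 = V1*(sqrt(2*r2/(r1+r2)) - 1) = 2408.89 m/s
V2 = sqrt(mu/r2) = 3106.25 m/s
dV2 = V2*(1 - sqrt(2*r1/(r1+r2))) = 1466.58 m/s
Total dV = 3875 m/s

3875 m/s


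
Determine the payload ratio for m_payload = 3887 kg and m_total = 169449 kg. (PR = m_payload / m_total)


PR = 3887 / 169449 = 0.0229

0.0229


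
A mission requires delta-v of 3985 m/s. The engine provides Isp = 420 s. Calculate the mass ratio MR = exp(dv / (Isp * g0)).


Ve = 420 * 9.81 = 4120.2 m/s
MR = exp(3985 / 4120.2) = 2.631

2.631


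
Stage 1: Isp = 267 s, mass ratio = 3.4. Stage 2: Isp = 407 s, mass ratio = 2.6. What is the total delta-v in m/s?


dV1 = 267 * 9.81 * ln(3.4) = 3205.4 m/s
dV2 = 407 * 9.81 * ln(2.6) = 3815.0 m/s
Total dV = 3205.4 + 3815.0 = 7020.4 m/s ~ 7020 m/s

7020 m/s


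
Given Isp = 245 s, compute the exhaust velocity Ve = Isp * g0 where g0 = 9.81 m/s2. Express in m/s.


Ve = Isp * g0 = 245 * 9.81 = 2403.5 m/s

2403.5 m/s


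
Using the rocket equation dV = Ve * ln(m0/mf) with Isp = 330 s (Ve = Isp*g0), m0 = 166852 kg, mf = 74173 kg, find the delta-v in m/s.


Ve = 330 * 9.81 = 3237.3 m/s
dV = 3237.3 * ln(166852/74173) = 2625 m/s

2625 m/s


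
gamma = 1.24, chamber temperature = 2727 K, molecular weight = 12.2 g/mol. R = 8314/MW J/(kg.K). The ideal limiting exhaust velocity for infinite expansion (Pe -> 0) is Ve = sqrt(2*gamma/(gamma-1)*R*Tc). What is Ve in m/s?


R = 8314 / 12.2 = 681.48 J/(kg.K)
Ve = sqrt(2 * 1.24 / (1.24 - 1) * 681.48 * 2727) = 4382 m/s

4382 m/s


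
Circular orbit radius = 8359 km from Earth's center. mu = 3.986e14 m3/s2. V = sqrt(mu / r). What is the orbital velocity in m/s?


V = sqrt(3.986e14 / 8359000) = 6905 m/s

6905 m/s


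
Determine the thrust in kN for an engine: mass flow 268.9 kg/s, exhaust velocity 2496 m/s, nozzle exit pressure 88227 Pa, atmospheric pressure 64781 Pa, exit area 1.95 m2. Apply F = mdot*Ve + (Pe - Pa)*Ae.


F = 268.9 * 2496 + (88227 - 64781) * 1.95 = 716894.0 N = 716.9 kN

716.9 kN


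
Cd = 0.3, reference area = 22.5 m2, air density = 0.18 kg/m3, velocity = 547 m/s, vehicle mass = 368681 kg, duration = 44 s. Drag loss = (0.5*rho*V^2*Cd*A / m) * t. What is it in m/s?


D = 0.5 * 0.18 * 547^2 * 0.3 * 22.5 = 181769.47 N
a = 181769.47 / 368681 = 0.493 m/s2
dV = 0.493 * 44 = 21.7 m/s

21.7 m/s


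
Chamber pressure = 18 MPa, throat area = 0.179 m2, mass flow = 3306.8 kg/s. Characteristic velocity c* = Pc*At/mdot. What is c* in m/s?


c* = 18e6 * 0.179 / 3306.8 = 974 m/s

974 m/s


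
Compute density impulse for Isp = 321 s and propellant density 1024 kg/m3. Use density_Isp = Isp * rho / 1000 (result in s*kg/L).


rho*Isp = 321 * 1024 / 1000 = 329 s*kg/L

329 s*kg/L


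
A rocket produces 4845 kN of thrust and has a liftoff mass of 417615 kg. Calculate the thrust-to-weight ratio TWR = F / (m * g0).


TWR = 4845000 / (417615 * 9.81) = 1.18

1.18


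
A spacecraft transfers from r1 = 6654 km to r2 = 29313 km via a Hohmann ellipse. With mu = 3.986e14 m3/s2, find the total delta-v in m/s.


V1 = sqrt(mu/r1) = 7739.76 m/s
dV1 = V1*(sqrt(2*r2/(r1+r2)) - 1) = 2141.69 m/s
V2 = sqrt(mu/r2) = 3687.56 m/s
dV2 = V2*(1 - sqrt(2*r1/(r1+r2))) = 1444.49 m/s
Total dV = 3586 m/s

3586 m/s


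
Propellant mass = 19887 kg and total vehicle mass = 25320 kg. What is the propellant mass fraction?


PMF = 19887 / 25320 = 0.785

0.785


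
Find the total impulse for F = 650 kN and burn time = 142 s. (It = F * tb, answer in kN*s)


It = 650 * 142 = 92300 kN*s

92300 kN*s


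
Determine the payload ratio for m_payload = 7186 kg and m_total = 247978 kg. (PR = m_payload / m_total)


PR = 7186 / 247978 = 0.029

0.029


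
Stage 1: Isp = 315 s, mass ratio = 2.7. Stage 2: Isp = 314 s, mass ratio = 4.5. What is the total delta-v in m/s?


dV1 = 315 * 9.81 * ln(2.7) = 3069.3 m/s
dV2 = 314 * 9.81 * ln(4.5) = 4633.1 m/s
Total dV = 3069.3 + 4633.1 = 7702.4 m/s ~ 7702 m/s

7702 m/s


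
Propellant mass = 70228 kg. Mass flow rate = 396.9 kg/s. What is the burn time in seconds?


tb = 70228 / 396.9 = 176.9 s

176.9 s


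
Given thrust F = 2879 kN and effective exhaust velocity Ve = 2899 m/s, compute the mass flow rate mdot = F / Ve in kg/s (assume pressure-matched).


mdot = F / Ve = 2879000 / 2899 = 993.1 kg/s

993.1 kg/s


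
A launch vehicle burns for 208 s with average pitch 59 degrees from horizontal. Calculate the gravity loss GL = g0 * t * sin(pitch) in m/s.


GL = 9.81 * 208 * sin(59 deg) = 1749 m/s

1749 m/s


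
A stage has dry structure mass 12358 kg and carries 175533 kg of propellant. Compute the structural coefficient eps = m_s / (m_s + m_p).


eps = 12358 / (12358 + 175533) = 0.0658

0.0658


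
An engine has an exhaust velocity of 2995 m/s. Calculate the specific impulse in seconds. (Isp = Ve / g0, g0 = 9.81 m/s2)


Isp = Ve / g0 = 2995 / 9.81 = 305.3 s

305.3 s


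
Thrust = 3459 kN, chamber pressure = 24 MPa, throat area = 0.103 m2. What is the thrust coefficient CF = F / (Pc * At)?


CF = 3459000 / (24e6 * 0.103) = 1.4

1.4


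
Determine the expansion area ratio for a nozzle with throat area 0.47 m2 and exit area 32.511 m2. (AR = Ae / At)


AR = 32.511 / 0.47 = 69.2

69.2


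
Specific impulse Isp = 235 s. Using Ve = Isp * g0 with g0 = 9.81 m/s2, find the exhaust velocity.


Ve = Isp * g0 = 235 * 9.81 = 2305.3 m/s

2305.3 m/s


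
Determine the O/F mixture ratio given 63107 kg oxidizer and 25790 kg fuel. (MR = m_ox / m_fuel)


MR = 63107 / 25790 = 2.45

2.45


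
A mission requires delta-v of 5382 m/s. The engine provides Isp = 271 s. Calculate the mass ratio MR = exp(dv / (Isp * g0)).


Ve = 271 * 9.81 = 2658.51 m/s
MR = exp(5382 / 2658.51) = 7.572

7.572


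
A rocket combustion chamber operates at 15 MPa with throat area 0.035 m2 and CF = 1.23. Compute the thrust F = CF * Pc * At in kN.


F = 1.23 * 15e6 * 0.035 = 645750.0 N = 645.8 kN

645.8 kN


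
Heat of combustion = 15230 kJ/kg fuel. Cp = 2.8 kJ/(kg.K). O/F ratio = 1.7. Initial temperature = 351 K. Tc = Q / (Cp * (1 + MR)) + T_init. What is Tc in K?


Tc = 15230 / (2.8 * (1 + 1.7)) + 351 = 2366 K

2366 K


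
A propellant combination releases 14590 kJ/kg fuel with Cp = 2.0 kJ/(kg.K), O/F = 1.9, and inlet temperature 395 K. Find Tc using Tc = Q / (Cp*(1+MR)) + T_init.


Tc = 14590 / (2.0 * (1 + 1.9)) + 395 = 2911 K

2911 K


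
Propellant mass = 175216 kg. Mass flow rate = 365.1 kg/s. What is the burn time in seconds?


tb = 175216 / 365.1 = 479.9 s

479.9 s


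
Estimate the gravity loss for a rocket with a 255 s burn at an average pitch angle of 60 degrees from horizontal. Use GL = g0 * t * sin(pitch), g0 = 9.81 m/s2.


GL = 9.81 * 255 * sin(60 deg) = 2166 m/s

2166 m/s


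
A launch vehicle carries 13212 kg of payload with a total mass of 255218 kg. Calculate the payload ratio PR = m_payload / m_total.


PR = 13212 / 255218 = 0.0518

0.0518


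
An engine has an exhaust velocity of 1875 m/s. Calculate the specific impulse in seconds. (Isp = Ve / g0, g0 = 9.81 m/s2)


Isp = Ve / g0 = 1875 / 9.81 = 191.1 s

191.1 s


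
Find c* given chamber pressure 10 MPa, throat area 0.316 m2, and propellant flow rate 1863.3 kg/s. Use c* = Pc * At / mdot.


c* = 10e6 * 0.316 / 1863.3 = 1696 m/s

1696 m/s


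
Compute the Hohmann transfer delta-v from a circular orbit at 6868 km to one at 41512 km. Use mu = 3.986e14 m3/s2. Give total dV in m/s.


V1 = sqrt(mu/r1) = 7618.22 m/s
dV1 = V1*(sqrt(2*r2/(r1+r2)) - 1) = 2361.59 m/s
V2 = sqrt(mu/r2) = 3098.72 m/s
dV2 = V2*(1 - sqrt(2*r1/(r1+r2))) = 1447.59 m/s
Total dV = 3809 m/s

3809 m/s


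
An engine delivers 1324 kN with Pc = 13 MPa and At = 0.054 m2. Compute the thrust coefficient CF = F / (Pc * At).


CF = 1324000 / (13e6 * 0.054) = 1.89

1.89


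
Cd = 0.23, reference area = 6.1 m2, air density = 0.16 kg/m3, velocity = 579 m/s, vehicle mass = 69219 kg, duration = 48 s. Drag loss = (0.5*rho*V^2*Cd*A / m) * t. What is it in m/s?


D = 0.5 * 0.16 * 579^2 * 0.23 * 6.1 = 37627.45 N
a = 37627.45 / 69219 = 0.5436 m/s2
dV = 0.5436 * 48 = 26.1 m/s

26.1 m/s


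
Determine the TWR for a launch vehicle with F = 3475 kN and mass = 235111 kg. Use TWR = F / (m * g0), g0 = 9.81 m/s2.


TWR = 3475000 / (235111 * 9.81) = 1.51

1.51


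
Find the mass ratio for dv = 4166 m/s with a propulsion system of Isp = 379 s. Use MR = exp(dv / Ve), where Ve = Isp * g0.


Ve = 379 * 9.81 = 3717.99 m/s
MR = exp(4166 / 3717.99) = 3.066

3.066


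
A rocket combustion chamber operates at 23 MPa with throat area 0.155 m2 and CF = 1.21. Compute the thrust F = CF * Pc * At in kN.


F = 1.21 * 23e6 * 0.155 = 4.3136e+06 N = 4313.6 kN

4313.6 kN


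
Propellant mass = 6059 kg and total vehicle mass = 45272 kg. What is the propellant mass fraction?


PMF = 6059 / 45272 = 0.134

0.134


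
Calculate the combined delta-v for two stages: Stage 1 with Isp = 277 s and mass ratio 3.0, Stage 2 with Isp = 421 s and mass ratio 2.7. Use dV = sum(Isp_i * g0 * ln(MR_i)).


dV1 = 277 * 9.81 * ln(3.0) = 2985.3 m/s
dV2 = 421 * 9.81 * ln(2.7) = 4102.1 m/s
Total dV = 2985.3 + 4102.1 = 7087.4 m/s ~ 7087 m/s

7087 m/s


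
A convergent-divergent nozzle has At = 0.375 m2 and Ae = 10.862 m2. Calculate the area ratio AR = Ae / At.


AR = 10.862 / 0.375 = 29.0

29.0


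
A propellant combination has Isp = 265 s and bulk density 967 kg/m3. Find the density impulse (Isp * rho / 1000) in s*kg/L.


rho*Isp = 265 * 967 / 1000 = 256 s*kg/L

256 s*kg/L


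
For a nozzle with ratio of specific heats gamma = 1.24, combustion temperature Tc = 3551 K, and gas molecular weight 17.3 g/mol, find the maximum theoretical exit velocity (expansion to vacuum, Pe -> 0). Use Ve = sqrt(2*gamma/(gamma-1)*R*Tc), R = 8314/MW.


R = 8314 / 17.3 = 480.58 J/(kg.K)
Ve = sqrt(2 * 1.24 / (1.24 - 1) * 480.58 * 3551) = 4199 m/s

4199 m/s


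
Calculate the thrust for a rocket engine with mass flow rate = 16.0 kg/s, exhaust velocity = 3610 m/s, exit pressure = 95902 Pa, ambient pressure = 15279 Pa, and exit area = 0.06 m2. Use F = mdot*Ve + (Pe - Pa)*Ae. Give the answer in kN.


F = 16.0 * 3610 + (95902 - 15279) * 0.06 = 62597.0 N = 62.6 kN

62.6 kN


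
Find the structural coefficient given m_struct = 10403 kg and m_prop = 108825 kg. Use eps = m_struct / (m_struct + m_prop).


eps = 10403 / (10403 + 108825) = 0.0873

0.0873


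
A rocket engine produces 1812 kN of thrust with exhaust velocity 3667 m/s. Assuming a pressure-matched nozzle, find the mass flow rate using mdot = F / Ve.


mdot = F / Ve = 1812000 / 3667 = 494.1 kg/s

494.1 kg/s


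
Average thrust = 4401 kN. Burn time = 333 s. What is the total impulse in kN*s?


It = 4401 * 333 = 1465533 kN*s

1465533 kN*s


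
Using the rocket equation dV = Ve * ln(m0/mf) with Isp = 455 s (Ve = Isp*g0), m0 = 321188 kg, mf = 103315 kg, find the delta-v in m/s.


Ve = 455 * 9.81 = 4463.55 m/s
dV = 4463.55 * ln(321188/103315) = 5063 m/s

5063 m/s


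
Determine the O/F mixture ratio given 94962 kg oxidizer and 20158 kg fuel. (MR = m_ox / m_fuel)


MR = 94962 / 20158 = 4.71

4.71


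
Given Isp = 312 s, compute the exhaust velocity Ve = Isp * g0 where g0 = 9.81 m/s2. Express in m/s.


Ve = Isp * g0 = 312 * 9.81 = 3060.7 m/s

3060.7 m/s


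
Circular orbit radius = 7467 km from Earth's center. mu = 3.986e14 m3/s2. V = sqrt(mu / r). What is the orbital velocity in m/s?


V = sqrt(3.986e14 / 7467000) = 7306 m/s

7306 m/s
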